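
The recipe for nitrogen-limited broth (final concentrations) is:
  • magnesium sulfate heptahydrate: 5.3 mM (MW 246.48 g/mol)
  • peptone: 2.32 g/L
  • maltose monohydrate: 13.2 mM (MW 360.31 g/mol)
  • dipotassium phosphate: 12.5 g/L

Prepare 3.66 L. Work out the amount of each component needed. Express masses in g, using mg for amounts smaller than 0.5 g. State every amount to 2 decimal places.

Working volume: 3.66 L.
magnesium sulfate heptahydrate: 5.3 mmol/L × 246.48 g/mol × 3.66 L ÷ 1000 = 4.78 g
peptone: 2.32 g/L × 3.66 L = 8.49 g
maltose monohydrate: 13.2 mmol/L × 360.31 g/mol × 3.66 L ÷ 1000 = 17.41 g
dipotassium phosphate: 12.5 g/L × 3.66 L = 45.75 g

magnesium sulfate heptahydrate 4.78 g; peptone 8.49 g; maltose monohydrate 17.41 g; dipotassium phosphate 45.75 g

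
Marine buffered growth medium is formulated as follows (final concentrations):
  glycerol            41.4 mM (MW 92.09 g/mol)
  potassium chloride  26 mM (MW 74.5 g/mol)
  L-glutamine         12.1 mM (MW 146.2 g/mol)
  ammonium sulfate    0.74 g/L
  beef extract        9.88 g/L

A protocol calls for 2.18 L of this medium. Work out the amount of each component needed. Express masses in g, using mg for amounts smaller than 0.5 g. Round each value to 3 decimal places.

glycerol 8.311 g; potassium chloride 4.223 g; L-glutamine 3.856 g; ammonium sulfate 1.613 g; beef extract 21.538 g

Scale factor relative to 1 L: 2.18.
glycerol: 41.4 mmol/L × 92.09 g/mol × 2.18 L ÷ 1000 = 8.311 g
potassium chloride: 26 mmol/L × 74.5 g/mol × 2.18 L ÷ 1000 = 4.223 g
L-glutamine: 12.1 mmol/L × 146.2 g/mol × 2.18 L ÷ 1000 = 3.856 g
ammonium sulfate: 0.74 g/L × 2.18 L = 1.613 g
beef extract: 9.88 g/L × 2.18 L = 21.538 g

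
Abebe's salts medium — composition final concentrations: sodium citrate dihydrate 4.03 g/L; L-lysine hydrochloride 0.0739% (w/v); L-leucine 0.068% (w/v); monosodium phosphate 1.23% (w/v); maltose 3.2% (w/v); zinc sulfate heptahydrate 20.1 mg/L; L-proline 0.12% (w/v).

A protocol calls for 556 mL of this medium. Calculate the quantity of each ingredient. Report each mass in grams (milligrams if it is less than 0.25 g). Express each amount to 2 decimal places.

sodium citrate dihydrate 2.24 g; L-lysine hydrochloride 0.41 g; L-leucine 0.38 g; monosodium phosphate 6.84 g; maltose 17.79 g; zinc sulfate heptahydrate 11.18 mg; L-proline 0.67 g

Target volume = 556 mL = 0.556 L.
sodium citrate dihydrate: 4.03 g/L × 0.556 L = 2.24 g
L-lysine hydrochloride: 0.0739% w/v = 0.739 g/L → 0.739 × 0.556 L = 0.41 g
L-leucine: 0.068% w/v = 0.68 g/L → 0.68 × 0.556 L = 0.38 g
monosodium phosphate: 1.23% w/v = 12.3 g/L → 12.3 × 0.556 L = 6.84 g
maltose: 3.2 g per 100 mL × 556 mL ÷ 100 = 17.79 g
zinc sulfate heptahydrate: 20.1 mg/L × 0.556 L = 11.18 mg
L-proline: 0.12% w/v = 1.2 g/L → 1.2 × 0.556 L = 0.67 g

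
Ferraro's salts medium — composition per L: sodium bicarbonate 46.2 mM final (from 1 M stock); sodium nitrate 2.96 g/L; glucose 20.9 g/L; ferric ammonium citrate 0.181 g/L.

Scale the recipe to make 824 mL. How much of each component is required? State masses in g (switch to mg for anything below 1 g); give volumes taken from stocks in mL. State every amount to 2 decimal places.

sodium bicarbonate 38.07 mL; sodium nitrate 2.44 g; glucose 17.22 g; ferric ammonium citrate 149.14 mg

Working volume: 824 mL = 0.824 L.
sodium bicarbonate: V = C2·V2/C1 = 46.2 mM × 824 mL ÷ 1000 mM = 38.07 mL
sodium nitrate: 2.96 g/L × 0.824 L = 2.44 g
glucose: 20.9 g/L × 0.824 L = 17.22 g
ferric ammonium citrate: 0.181 g/L × 0.824 L = 0.149144 g = 149.14 mg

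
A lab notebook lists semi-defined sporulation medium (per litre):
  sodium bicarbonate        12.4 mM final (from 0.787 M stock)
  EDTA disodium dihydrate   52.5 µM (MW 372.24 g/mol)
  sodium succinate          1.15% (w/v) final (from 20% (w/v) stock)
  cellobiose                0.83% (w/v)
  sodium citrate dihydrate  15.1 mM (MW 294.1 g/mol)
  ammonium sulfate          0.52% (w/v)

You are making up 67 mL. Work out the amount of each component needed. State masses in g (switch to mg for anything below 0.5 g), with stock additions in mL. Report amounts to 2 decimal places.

Working volume: 67 mL = 0.067 L.
sodium bicarbonate: dilute stock: 12.4 mM × 67 mL ÷ 787 mM = 1.06 mL
EDTA disodium dihydrate: 52.5 µmol/L × 372.24 g/mol × 0.067 L ÷ 1000 = 1.31 mg
sodium succinate: C1V1 = C2V2 → 1.15% ÷ 20% × 67 mL = 3.85 mL
cellobiose: 0.83% w/v = 8.3 g/L → 8.3 × 0.067 L = 0.56 g
sodium citrate dihydrate: 15.1 mmol/L × 294.1 mg/mmol × 0.067 L = 297.54 mg
ammonium sulfate: 0.52% w/v = 5.2 g/L → 5.2 × 0.067 L = 0.3484 g = 348.40 mg

sodium bicarbonate 1.06 mL; EDTA disodium dihydrate 1.31 mg; sodium succinate 3.85 mL; cellobiose 0.56 g; sodium citrate dihydrate 297.54 mg; ammonium sulfate 348.40 mg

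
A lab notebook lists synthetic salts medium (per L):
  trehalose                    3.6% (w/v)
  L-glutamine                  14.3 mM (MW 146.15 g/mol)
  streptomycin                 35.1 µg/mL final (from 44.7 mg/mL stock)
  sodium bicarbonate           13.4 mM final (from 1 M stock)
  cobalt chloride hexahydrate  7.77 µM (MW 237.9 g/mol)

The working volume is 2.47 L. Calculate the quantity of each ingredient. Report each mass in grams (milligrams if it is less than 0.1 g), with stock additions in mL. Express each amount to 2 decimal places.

trehalose 88.92 g; L-glutamine 5.16 g; streptomycin 1.94 mL; sodium bicarbonate 33.10 mL; cobalt chloride hexahydrate 4.57 mg

Working volume: 2.47 L.
trehalose: 3.6 g per 100 mL × 2470 mL ÷ 100 = 88.92 g
L-glutamine: 14.3 mmol/L × 146.15 g/mol × 2.47 L ÷ 1000 = 5.16 g
streptomycin: dilute stock: 35.1 µg/mL × 2470 mL ÷ 44700 µg/mL = 1.94 mL
sodium bicarbonate: C1V1 = C2V2 → 13.4 mM × 2470 mL ÷ 1000 mM = 33.10 mL
cobalt chloride hexahydrate: 7.77 µmol/L × 237.9 g/mol × 2.47 L ÷ 1000 = 4.57 mg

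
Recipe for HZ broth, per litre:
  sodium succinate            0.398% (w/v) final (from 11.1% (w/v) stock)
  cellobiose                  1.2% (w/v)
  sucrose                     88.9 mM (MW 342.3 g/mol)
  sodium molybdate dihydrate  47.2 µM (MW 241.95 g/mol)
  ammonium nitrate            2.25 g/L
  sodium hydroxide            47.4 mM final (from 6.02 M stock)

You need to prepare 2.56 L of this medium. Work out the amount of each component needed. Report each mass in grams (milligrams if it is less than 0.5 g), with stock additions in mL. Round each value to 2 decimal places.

Working volume: 2.56 L.
sodium succinate: V = C2·V2/C1 = 0.398% ÷ 11.1% × 2560 mL = 91.79 mL
cellobiose: 1.2 g per 100 mL × 2560 mL ÷ 100 = 30.72 g
sucrose: 88.9 mmol/L × 342.3 g/mol × 2.56 L ÷ 1000 = 77.90 g
sodium molybdate dihydrate: 47.2 µmol/L × 241.95 g/mol × 2.56 L ÷ 1000 = 29.24 mg
ammonium nitrate: 2.25 g/L × 2.56 L = 5.76 g
sodium hydroxide: dilute stock: 47.4 mM × 2560 mL ÷ 6020 mM = 20.16 mL

sodium succinate 91.79 mL; cellobiose 30.72 g; sucrose 77.90 g; sodium molybdate dihydrate 29.24 mg; ammonium nitrate 5.76 g; sodium hydroxide 20.16 mL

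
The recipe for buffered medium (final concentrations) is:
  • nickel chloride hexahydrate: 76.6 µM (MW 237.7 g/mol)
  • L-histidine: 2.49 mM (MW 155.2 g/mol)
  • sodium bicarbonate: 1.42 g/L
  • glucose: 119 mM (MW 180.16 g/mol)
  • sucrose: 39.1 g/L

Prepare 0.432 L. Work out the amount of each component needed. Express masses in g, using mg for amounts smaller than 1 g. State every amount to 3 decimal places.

Scale factor relative to 1 L: 0.432.
nickel chloride hexahydrate: 76.6 µmol/L × 237.7 g/mol × 0.432 L ÷ 1000 = 7.866 mg
L-histidine: 2.49 mmol/L × 155.2 mg/mmol × 0.432 L = 166.946 mg
sodium bicarbonate: 1.42 g/L × 0.432 L = 0.61344 g = 613.440 mg
glucose: 119 mmol/L × 180.16 g/mol × 0.432 L ÷ 1000 = 9.262 g
sucrose: 39.1 g/L × 0.432 L = 16.891 g

nickel chloride hexahydrate 7.866 mg; L-histidine 166.946 mg; sodium bicarbonate 613.440 mg; glucose 9.262 g; sucrose 16.891 g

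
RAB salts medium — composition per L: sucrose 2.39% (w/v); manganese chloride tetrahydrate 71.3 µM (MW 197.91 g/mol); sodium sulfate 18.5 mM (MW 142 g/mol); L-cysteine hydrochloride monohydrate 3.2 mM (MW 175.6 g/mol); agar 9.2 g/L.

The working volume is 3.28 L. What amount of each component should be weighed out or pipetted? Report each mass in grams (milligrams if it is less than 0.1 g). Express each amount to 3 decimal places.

sucrose 78.392 g; manganese chloride tetrahydrate 46.284 mg; sodium sulfate 8.617 g; L-cysteine hydrochloride monohydrate 1.843 g; agar 30.176 g

Scale factor relative to 1 L: 3.28.
sucrose: 2.39% w/v = 23.9 g/L → 23.9 × 3.28 L = 78.392 g
manganese chloride tetrahydrate: 71.3 µmol/L × 197.91 g/mol × 3.28 L ÷ 1000 = 46.284 mg
sodium sulfate: 18.5 mmol/L × 142 g/mol × 3.28 L ÷ 1000 = 8.617 g
L-cysteine hydrochloride monohydrate: 3.2 mmol/L × 175.6 g/mol × 3.28 L ÷ 1000 = 1.843 g
agar: 9.2 g/L × 3.28 L = 30.176 g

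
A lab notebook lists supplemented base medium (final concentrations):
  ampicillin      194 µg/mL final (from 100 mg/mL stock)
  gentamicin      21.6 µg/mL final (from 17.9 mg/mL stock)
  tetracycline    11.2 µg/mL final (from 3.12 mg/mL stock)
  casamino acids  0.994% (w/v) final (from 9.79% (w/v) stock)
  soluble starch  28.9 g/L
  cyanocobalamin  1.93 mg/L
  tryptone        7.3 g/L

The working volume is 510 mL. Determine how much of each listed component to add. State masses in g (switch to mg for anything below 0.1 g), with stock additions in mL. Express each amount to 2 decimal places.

Scale factor relative to 1 L: 0.51.
ampicillin: V = C2·V2/C1 = 194 µg/mL × 510 mL ÷ 100000 µg/mL = 0.99 mL
gentamicin: C1V1 = C2V2 → 21.6 µg/mL × 510 mL ÷ 17900 µg/mL = 0.62 mL
tetracycline: C1V1 = C2V2 → 11.2 µg/mL × 510 mL ÷ 3120 µg/mL = 1.83 mL
casamino acids: C1V1 = C2V2 → 0.994% ÷ 9.79% × 510 mL = 51.78 mL
soluble starch: 28.9 g/L × 0.51 L = 14.74 g
cyanocobalamin: 1.93 mg/L × 0.51 L = 0.98 mg
tryptone: 7.3 g/L × 0.51 L = 3.72 g

ampicillin 0.99 mL; gentamicin 0.62 mL; tetracycline 1.83 mL; casamino acids 51.78 mL; soluble starch 14.74 g; cyanocobalamin 0.98 mg; tryptone 3.72 g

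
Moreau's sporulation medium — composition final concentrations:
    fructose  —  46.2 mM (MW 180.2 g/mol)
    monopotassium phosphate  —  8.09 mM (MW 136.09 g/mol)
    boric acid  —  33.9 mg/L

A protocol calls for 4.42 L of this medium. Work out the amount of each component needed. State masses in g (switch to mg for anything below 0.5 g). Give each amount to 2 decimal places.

Working volume: 4.42 L.
fructose: 46.2 mmol/L × 180.2 g/mol × 4.42 L ÷ 1000 = 36.80 g
monopotassium phosphate: 8.09 mmol/L × 136.09 g/mol × 4.42 L ÷ 1000 = 4.87 g
boric acid: 33.9 mg/L × 4.42 L = 149.84 mg

fructose 36.80 g; monopotassium phosphate 4.87 g; boric acid 149.84 mg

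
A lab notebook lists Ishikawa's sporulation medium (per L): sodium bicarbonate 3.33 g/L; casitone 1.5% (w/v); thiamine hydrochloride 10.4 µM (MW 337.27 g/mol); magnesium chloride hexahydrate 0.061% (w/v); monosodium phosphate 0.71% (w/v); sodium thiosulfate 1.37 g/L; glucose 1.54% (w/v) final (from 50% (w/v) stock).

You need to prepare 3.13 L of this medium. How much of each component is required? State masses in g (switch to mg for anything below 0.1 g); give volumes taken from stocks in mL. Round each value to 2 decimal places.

sodium bicarbonate 10.42 g; casitone 46.95 g; thiamine hydrochloride 10.98 mg; magnesium chloride hexahydrate 1.91 g; monosodium phosphate 22.22 g; sodium thiosulfate 4.29 g; glucose 96.40 mL

Working volume: 3.13 L.
sodium bicarbonate: 3.33 g/L × 3.13 L = 10.42 g
casitone: 1.5% w/v = 15 g/L → 15 × 3.13 L = 46.95 g
thiamine hydrochloride: 10.4 µmol/L × 337.27 g/mol × 3.13 L ÷ 1000 = 10.98 mg
magnesium chloride hexahydrate: 0.061% w/v = 0.61 g/L → 0.61 × 3.13 L = 1.91 g
monosodium phosphate: 0.71 g per 100 mL × 3130 mL ÷ 100 = 22.22 g
sodium thiosulfate: 1.37 g/L × 3.13 L = 4.29 g
glucose: dilute stock: 1.54% ÷ 50% × 3130 mL = 96.40 mL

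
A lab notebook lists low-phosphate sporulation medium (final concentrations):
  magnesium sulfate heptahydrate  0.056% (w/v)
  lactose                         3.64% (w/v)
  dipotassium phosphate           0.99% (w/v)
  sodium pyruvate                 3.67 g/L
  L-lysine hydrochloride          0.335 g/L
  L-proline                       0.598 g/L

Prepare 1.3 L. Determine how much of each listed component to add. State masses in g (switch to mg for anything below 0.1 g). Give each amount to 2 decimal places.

Scale factor relative to 1 L: 1.3.
magnesium sulfate heptahydrate: 0.056% w/v = 0.56 g/L → 0.56 × 1.3 L = 0.73 g
lactose: 3.64 g per 100 mL × 1300 mL ÷ 100 = 47.32 g
dipotassium phosphate: 0.99 g per 100 mL × 1300 mL ÷ 100 = 12.87 g
sodium pyruvate: 3.67 g/L × 1.3 L = 4.77 g
L-lysine hydrochloride: 0.335 g/L × 1.3 L = 0.44 g
L-proline: 0.598 g/L × 1.3 L = 0.78 g

magnesium sulfate heptahydrate 0.73 g; lactose 47.32 g; dipotassium phosphate 12.87 g; sodium pyruvate 4.77 g; L-lysine hydrochloride 0.44 g; L-proline 0.78 g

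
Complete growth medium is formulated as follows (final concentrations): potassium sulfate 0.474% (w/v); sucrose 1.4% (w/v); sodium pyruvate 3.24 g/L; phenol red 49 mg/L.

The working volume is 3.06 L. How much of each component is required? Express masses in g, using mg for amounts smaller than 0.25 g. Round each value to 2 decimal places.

potassium sulfate 14.50 g; sucrose 42.84 g; sodium pyruvate 9.91 g; phenol red 149.94 mg

Working volume: 3.06 L.
potassium sulfate: 0.474 g per 100 mL × 3060 mL ÷ 100 = 14.50 g
sucrose: 1.4% w/v = 14 g/L → 14 × 3.06 L = 42.84 g
sodium pyruvate: 3.24 g/L × 3.06 L = 9.91 g
phenol red: 49 mg/L × 3.06 L = 149.94 mg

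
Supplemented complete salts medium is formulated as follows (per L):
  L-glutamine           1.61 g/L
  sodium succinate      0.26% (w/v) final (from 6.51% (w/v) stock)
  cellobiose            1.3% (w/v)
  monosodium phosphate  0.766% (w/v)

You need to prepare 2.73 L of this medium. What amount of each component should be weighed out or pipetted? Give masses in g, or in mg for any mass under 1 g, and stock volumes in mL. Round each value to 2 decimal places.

Working volume: 2.73 L.
L-glutamine: 1.61 g/L × 2.73 L = 4.40 g
sodium succinate: C1V1 = C2V2 → 0.26% ÷ 6.51% × 2730 mL = 109.03 mL
cellobiose: 1.3 g per 100 mL × 2730 mL ÷ 100 = 35.49 g
monosodium phosphate: 0.766% w/v = 7.66 g/L → 7.66 × 2.73 L = 20.91 g

L-glutamine 4.40 g; sodium succinate 109.03 mL; cellobiose 35.49 g; monosodium phosphate 20.91 g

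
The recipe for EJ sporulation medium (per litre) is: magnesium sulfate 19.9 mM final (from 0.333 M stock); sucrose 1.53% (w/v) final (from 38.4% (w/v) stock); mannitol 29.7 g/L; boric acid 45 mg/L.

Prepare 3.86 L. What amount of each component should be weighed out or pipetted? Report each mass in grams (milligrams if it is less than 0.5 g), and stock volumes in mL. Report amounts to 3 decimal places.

magnesium sulfate 230.673 mL; sucrose 153.797 mL; mannitol 114.642 g; boric acid 173.700 mg

Working volume: 3.86 L.
magnesium sulfate: C1V1 = C2V2 → 19.9 mM × 3860 mL ÷ 333 mM = 230.673 mL
sucrose: dilute stock: 1.53% ÷ 38.4% × 3860 mL = 153.797 mL
mannitol: 29.7 g/L × 3.86 L = 114.642 g
boric acid: 45 mg/L × 3.86 L = 173.700 mg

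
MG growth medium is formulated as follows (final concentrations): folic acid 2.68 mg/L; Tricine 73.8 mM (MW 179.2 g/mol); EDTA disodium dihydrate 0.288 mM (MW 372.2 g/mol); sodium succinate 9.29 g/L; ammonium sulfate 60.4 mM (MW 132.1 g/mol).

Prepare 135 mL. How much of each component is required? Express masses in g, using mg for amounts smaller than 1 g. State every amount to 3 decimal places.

Target volume = 135 mL = 0.135 L.
folic acid: 2.68 mg/L × 0.135 L = 0.362 mg
Tricine: 73.8 mmol/L × 179.2 g/mol × 0.135 L ÷ 1000 = 1.785 g
EDTA disodium dihydrate: 0.288 mmol/L × 372.2 mg/mmol × 0.135 L = 14.471 mg
sodium succinate: 9.29 g/L × 0.135 L = 1.254 g
ammonium sulfate: 60.4 mmol/L × 132.1 g/mol × 0.135 L ÷ 1000 = 1.077 g

folic acid 0.362 mg; Tricine 1.785 g; EDTA disodium dihydrate 14.471 mg; sodium succinate 1.254 g; ammonium sulfate 1.077 g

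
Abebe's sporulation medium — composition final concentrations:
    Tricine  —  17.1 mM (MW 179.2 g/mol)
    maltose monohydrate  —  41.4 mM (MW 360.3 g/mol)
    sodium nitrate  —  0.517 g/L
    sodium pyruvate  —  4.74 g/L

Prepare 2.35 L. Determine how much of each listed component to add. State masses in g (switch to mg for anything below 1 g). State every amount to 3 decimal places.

Tricine 7.201 g; maltose monohydrate 35.054 g; sodium nitrate 1.215 g; sodium pyruvate 11.139 g

Scale factor relative to 1 L: 2.35.
Tricine: 17.1 mmol/L × 179.2 g/mol × 2.35 L ÷ 1000 = 7.201 g
maltose monohydrate: 41.4 mmol/L × 360.3 g/mol × 2.35 L ÷ 1000 = 35.054 g
sodium nitrate: 0.517 g/L × 2.35 L = 1.215 g
sodium pyruvate: 4.74 g/L × 2.35 L = 11.139 g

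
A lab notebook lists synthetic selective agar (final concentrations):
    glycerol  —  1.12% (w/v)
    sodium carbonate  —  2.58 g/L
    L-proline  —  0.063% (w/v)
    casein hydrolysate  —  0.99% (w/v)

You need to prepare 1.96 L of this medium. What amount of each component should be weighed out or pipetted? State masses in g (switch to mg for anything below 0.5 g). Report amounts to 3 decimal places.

Scale factor relative to 1 L: 1.96.
glycerol: 1.12 g per 100 mL × 1960 mL ÷ 100 = 21.952 g
sodium carbonate: 2.58 g/L × 1.96 L = 5.057 g
L-proline: 0.063% w/v = 0.63 g/L → 0.63 × 1.96 L = 1.235 g
casein hydrolysate: 0.99 g per 100 mL × 1960 mL ÷ 100 = 19.404 g

glycerol 21.952 g; sodium carbonate 5.057 g; L-proline 1.235 g; casein hydrolysate 19.404 g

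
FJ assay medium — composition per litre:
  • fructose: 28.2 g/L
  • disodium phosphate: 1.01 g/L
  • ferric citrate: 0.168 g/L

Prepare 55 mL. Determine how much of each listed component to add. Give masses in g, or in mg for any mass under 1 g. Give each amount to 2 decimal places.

Working volume: 55 mL = 0.055 L.
fructose: 28.2 g/L × 0.055 L = 1.55 g
disodium phosphate: 1.01 g/L × 0.055 L = 0.05555 g = 55.55 mg
ferric citrate: 0.168 g/L × 0.055 L = 0.00924 g = 9.24 mg

fructose 1.55 g; disodium phosphate 55.55 mg; ferric citrate 9.24 mg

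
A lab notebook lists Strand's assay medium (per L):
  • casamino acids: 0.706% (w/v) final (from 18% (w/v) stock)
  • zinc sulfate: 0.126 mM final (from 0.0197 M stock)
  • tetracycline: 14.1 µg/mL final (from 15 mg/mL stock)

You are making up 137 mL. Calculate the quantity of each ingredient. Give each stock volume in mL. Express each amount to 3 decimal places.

casamino acids 5.373 mL; zinc sulfate 0.876 mL; tetracycline 0.129 mL

Target volume = 137 mL = 0.137 L.
casamino acids: C1V1 = C2V2 → 0.706% ÷ 18% × 137 mL = 5.373 mL
zinc sulfate: dilute stock: 0.126 mM × 137 mL ÷ 19.7 mM = 0.876 mL
tetracycline: V = C2·V2/C1 = 14.1 µg/mL × 137 mL ÷ 15000 µg/mL = 0.129 mL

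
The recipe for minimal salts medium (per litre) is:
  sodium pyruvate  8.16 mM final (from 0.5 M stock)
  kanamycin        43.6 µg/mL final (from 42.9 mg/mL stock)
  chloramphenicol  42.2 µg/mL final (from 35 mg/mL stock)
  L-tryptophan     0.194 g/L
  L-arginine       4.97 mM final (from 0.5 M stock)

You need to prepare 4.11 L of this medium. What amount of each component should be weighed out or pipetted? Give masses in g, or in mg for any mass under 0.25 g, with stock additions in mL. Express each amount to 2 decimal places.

Scale factor relative to 1 L: 4.11.
sodium pyruvate: C1V1 = C2V2 → 8.16 mM × 4110 mL ÷ 500 mM = 67.08 mL
kanamycin: dilute stock: 43.6 µg/mL × 4110 mL ÷ 42900 µg/mL = 4.18 mL
chloramphenicol: V = C2·V2/C1 = 42.2 µg/mL × 4110 mL ÷ 35000 µg/mL = 4.96 mL
L-tryptophan: 0.194 g/L × 4.11 L = 0.80 g
L-arginine: dilute stock: 4.97 mM × 4110 mL ÷ 500 mM = 40.85 mL

sodium pyruvate 67.08 mL; kanamycin 4.18 mL; chloramphenicol 4.96 mL; L-tryptophan 0.80 g; L-arginine 40.85 mL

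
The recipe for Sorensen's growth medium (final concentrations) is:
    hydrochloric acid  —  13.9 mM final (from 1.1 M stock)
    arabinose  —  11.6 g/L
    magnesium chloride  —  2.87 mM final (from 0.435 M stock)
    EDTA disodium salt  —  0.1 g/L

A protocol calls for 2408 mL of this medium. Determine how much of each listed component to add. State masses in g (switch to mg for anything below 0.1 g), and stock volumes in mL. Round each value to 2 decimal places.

Target volume = 2408 mL = 2.408 L.
hydrochloric acid: V = C2·V2/C1 = 13.9 mM × 2408 mL ÷ 1100 mM = 30.43 mL
arabinose: 11.6 g/L × 2.408 L = 27.93 g
magnesium chloride: C1V1 = C2V2 → 2.87 mM × 2408 mL ÷ 435 mM = 15.89 mL
EDTA disodium salt: 0.1 g/L × 2.408 L = 0.24 g

hydrochloric acid 30.43 mL; arabinose 27.93 g; magnesium chloride 15.89 mL; EDTA disodium salt 0.24 g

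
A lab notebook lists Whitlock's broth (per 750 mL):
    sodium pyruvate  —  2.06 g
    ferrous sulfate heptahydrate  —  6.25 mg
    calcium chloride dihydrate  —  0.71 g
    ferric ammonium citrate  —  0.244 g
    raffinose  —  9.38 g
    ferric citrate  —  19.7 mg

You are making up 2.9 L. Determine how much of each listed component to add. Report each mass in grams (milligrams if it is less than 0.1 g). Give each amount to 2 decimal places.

Scale factor = 2900 mL / 750 mL = 3.86667.
sodium pyruvate: 2.06 g × (2900 mL / 750 mL) = 7.97 g
ferrous sulfate heptahydrate: 6.25 mg × (2900 mL / 750 mL) = 24.17 mg
calcium chloride dihydrate: 0.71 g × (2900 mL / 750 mL) = 2.75 g
ferric ammonium citrate: 0.244 g × (2900 mL / 750 mL) = 0.94 g
raffinose: 9.38 g × (2900 mL / 750 mL) = 36.27 g
ferric citrate: 19.7 mg × (2900 mL / 750 mL) = 76.17 mg

sodium pyruvate 7.97 g; ferrous sulfate heptahydrate 24.17 mg; calcium chloride dihydrate 2.75 g; ferric ammonium citrate 0.94 g; raffinose 36.27 g; ferric citrate 76.17 mg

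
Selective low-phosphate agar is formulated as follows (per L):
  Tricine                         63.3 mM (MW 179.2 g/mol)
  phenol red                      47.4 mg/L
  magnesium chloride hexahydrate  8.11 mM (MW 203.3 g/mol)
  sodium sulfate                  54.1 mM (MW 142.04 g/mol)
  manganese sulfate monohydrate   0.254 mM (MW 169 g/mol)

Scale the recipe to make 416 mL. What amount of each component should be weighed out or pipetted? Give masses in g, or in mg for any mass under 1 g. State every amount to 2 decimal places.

Tricine 4.72 g; phenol red 19.72 mg; magnesium chloride hexahydrate 685.89 mg; sodium sulfate 3.20 g; manganese sulfate monohydrate 17.86 mg

Scale factor relative to 1 L: 0.416.
Tricine: 63.3 mmol/L × 179.2 g/mol × 0.416 L ÷ 1000 = 4.72 g
phenol red: 47.4 mg/L × 0.416 L = 19.72 mg
magnesium chloride hexahydrate: 8.11 mmol/L × 203.3 mg/mmol × 0.416 L = 685.89 mg
sodium sulfate: 54.1 mmol/L × 142.04 g/mol × 0.416 L ÷ 1000 = 3.20 g
manganese sulfate monohydrate: 0.254 mmol/L × 169 mg/mmol × 0.416 L = 17.86 mg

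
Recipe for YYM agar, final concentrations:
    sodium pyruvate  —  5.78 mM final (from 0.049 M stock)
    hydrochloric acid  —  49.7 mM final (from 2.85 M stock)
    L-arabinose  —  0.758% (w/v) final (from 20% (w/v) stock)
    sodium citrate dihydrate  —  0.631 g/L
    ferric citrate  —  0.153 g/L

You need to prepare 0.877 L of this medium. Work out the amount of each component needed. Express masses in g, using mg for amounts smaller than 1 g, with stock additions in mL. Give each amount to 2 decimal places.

sodium pyruvate 103.45 mL; hydrochloric acid 15.29 mL; L-arabinose 33.24 mL; sodium citrate dihydrate 553.39 mg; ferric citrate 134.18 mg

Working volume: 0.877 L.
sodium pyruvate: V = C2·V2/C1 = 5.78 mM × 877 mL ÷ 49 mM = 103.45 mL
hydrochloric acid: V = C2·V2/C1 = 49.7 mM × 877 mL ÷ 2850 mM = 15.29 mL
L-arabinose: dilute stock: 0.758% ÷ 20% × 877 mL = 33.24 mL
sodium citrate dihydrate: 0.631 g/L × 0.877 L = 0.553387 g = 553.39 mg
ferric citrate: 0.153 g/L × 0.877 L = 0.134181 g = 134.18 mg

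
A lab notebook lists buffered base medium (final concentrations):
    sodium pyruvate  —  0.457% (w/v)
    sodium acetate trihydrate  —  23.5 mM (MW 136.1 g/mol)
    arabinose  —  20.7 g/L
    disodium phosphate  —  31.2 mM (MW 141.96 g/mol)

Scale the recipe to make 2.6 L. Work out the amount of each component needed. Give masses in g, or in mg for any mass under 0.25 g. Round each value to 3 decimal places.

sodium pyruvate 11.882 g; sodium acetate trihydrate 8.316 g; arabinose 53.820 g; disodium phosphate 11.516 g

Working volume: 2.6 L.
sodium pyruvate: 0.457 g per 100 mL × 2600 mL ÷ 100 = 11.882 g
sodium acetate trihydrate: 23.5 mmol/L × 136.1 g/mol × 2.6 L ÷ 1000 = 8.316 g
arabinose: 20.7 g/L × 2.6 L = 53.820 g
disodium phosphate: 31.2 mmol/L × 141.96 g/mol × 2.6 L ÷ 1000 = 11.516 g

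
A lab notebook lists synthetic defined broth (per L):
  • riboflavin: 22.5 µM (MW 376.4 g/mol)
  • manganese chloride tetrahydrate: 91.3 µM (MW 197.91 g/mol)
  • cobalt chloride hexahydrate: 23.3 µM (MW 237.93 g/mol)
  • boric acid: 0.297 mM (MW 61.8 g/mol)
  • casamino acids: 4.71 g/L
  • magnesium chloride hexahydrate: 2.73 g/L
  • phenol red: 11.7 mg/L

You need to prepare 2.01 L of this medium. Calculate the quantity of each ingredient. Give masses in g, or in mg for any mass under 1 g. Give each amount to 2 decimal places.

Working volume: 2.01 L.
riboflavin: 22.5 µmol/L × 376.4 g/mol × 2.01 L ÷ 1000 = 17.02 mg
manganese chloride tetrahydrate: 91.3 µmol/L × 197.91 g/mol × 2.01 L ÷ 1000 = 36.32 mg
cobalt chloride hexahydrate: 23.3 µmol/L × 237.93 g/mol × 2.01 L ÷ 1000 = 11.14 mg
boric acid: 0.297 mmol/L × 61.8 mg/mmol × 2.01 L = 36.89 mg
casamino acids: 4.71 g/L × 2.01 L = 9.47 g
magnesium chloride hexahydrate: 2.73 g/L × 2.01 L = 5.49 g
phenol red: 11.7 mg/L × 2.01 L = 23.52 mg

riboflavin 17.02 mg; manganese chloride tetrahydrate 36.32 mg; cobalt chloride hexahydrate 11.14 mg; boric acid 36.89 mg; casamino acids 9.47 g; magnesium chloride hexahydrate 5.49 g; phenol red 23.52 mg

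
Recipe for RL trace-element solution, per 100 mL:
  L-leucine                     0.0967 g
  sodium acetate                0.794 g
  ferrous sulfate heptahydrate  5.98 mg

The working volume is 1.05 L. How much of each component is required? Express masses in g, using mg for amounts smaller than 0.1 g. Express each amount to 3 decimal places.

L-leucine 1.015 g; sodium acetate 8.337 g; ferrous sulfate heptahydrate 62.790 mg

Scale factor = 1050 mL / 100 mL = 10.5.
L-leucine: 0.0967 g × (1050 mL / 100 mL) = 1.015 g
sodium acetate: 0.794 g × (1050 mL / 100 mL) = 8.337 g
ferrous sulfate heptahydrate: 5.98 mg × (1050 mL / 100 mL) = 62.790 mg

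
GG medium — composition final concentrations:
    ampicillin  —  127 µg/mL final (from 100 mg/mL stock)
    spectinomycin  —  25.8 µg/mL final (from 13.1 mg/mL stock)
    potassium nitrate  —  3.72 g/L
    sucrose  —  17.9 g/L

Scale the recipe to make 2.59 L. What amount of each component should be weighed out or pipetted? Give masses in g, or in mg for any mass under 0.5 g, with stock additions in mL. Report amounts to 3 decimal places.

ampicillin 3.289 mL; spectinomycin 5.101 mL; potassium nitrate 9.635 g; sucrose 46.361 g

Scale factor relative to 1 L: 2.59.
ampicillin: dilute stock: 127 µg/mL × 2590 mL ÷ 100000 µg/mL = 3.289 mL
spectinomycin: V = C2·V2/C1 = 25.8 µg/mL × 2590 mL ÷ 13100 µg/mL = 5.101 mL
potassium nitrate: 3.72 g/L × 2.59 L = 9.635 g
sucrose: 17.9 g/L × 2.59 L = 46.361 g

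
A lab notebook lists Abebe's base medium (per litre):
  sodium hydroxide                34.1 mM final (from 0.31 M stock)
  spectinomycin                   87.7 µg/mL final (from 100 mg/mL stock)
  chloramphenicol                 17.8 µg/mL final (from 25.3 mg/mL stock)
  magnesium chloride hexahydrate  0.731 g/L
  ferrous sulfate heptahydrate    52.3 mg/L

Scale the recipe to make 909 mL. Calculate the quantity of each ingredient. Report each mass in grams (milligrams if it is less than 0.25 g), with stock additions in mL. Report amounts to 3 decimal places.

sodium hydroxide 99.990 mL; spectinomycin 0.797 mL; chloramphenicol 0.640 mL; magnesium chloride hexahydrate 0.664 g; ferrous sulfate heptahydrate 47.541 mg

Working volume: 909 mL = 0.909 L.
sodium hydroxide: V = C2·V2/C1 = 34.1 mM × 909 mL ÷ 310 mM = 99.990 mL
spectinomycin: V = C2·V2/C1 = 87.7 µg/mL × 909 mL ÷ 100000 µg/mL = 0.797 mL
chloramphenicol: dilute stock: 17.8 µg/mL × 909 mL ÷ 25300 µg/mL = 0.640 mL
magnesium chloride hexahydrate: 0.731 g/L × 0.909 L = 0.664 g
ferrous sulfate heptahydrate: 52.3 mg/L × 0.909 L = 47.541 mg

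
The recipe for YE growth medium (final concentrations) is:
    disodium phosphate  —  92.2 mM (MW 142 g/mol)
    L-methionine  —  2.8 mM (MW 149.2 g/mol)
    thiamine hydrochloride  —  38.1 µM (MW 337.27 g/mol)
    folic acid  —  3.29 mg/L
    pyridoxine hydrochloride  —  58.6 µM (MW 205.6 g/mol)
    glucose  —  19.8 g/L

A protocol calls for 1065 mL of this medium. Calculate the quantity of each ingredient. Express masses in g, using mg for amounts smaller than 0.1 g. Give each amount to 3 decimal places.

Target volume = 1065 mL = 1.065 L.
disodium phosphate: 92.2 mmol/L × 142 g/mol × 1.065 L ÷ 1000 = 13.943 g
L-methionine: 2.8 mmol/L × 149.2 g/mol × 1.065 L ÷ 1000 = 0.445 g
thiamine hydrochloride: 38.1 µmol/L × 337.27 g/mol × 1.065 L ÷ 1000 = 13.685 mg
folic acid: 3.29 mg/L × 1.065 L = 3.504 mg
pyridoxine hydrochloride: 58.6 µmol/L × 205.6 g/mol × 1.065 L ÷ 1000 = 12.831 mg
glucose: 19.8 g/L × 1.065 L = 21.087 g

disodium phosphate 13.943 g; L-methionine 0.445 g; thiamine hydrochloride 13.685 mg; folic acid 3.504 mg; pyridoxine hydrochloride 12.831 mg; glucose 21.087 g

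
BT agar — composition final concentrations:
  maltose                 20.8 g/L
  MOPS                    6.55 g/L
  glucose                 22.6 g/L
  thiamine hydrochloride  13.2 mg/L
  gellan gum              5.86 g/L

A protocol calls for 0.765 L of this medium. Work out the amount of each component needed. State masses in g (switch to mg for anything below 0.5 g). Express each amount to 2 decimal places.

maltose 15.91 g; MOPS 5.01 g; glucose 17.29 g; thiamine hydrochloride 10.10 mg; gellan gum 4.48 g

Working volume: 0.765 L.
maltose: 20.8 g/L × 0.765 L = 15.91 g
MOPS: 6.55 g/L × 0.765 L = 5.01 g
glucose: 22.6 g/L × 0.765 L = 17.29 g
thiamine hydrochloride: 13.2 mg/L × 0.765 L = 10.10 mg
gellan gum: 5.86 g/L × 0.765 L = 4.48 g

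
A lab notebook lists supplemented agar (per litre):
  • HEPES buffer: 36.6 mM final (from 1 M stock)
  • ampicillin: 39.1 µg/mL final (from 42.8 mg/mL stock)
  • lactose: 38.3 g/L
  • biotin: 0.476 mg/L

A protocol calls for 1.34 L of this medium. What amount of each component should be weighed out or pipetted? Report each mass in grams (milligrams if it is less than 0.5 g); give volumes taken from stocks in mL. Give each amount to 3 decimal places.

Working volume: 1.34 L.
HEPES buffer: V = C2·V2/C1 = 36.6 mM × 1340 mL ÷ 1000 mM = 49.044 mL
ampicillin: V = C2·V2/C1 = 39.1 µg/mL × 1340 mL ÷ 42800 µg/mL = 1.224 mL
lactose: 38.3 g/L × 1.34 L = 51.322 g
biotin: 0.476 mg/L × 1.34 L = 0.638 mg

HEPES buffer 49.044 mL; ampicillin 1.224 mL; lactose 51.322 g; biotin 0.638 mg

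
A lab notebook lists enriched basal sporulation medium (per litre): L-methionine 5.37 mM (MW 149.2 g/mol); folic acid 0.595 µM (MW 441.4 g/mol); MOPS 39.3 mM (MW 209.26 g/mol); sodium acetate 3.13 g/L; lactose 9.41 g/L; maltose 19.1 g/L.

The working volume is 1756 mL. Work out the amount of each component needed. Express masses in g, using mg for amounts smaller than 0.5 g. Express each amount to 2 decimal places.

L-methionine 1.41 g; folic acid 0.46 mg; MOPS 14.44 g; sodium acetate 5.50 g; lactose 16.52 g; maltose 33.54 g

Scale factor relative to 1 L: 1.756.
L-methionine: 5.37 mmol/L × 149.2 g/mol × 1.756 L ÷ 1000 = 1.41 g
folic acid: 0.595 µmol/L × 441.4 g/mol × 1.756 L ÷ 1000 = 0.46 mg
MOPS: 39.3 mmol/L × 209.26 g/mol × 1.756 L ÷ 1000 = 14.44 g
sodium acetate: 3.13 g/L × 1.756 L = 5.50 g
lactose: 9.41 g/L × 1.756 L = 16.52 g
maltose: 19.1 g/L × 1.756 L = 33.54 g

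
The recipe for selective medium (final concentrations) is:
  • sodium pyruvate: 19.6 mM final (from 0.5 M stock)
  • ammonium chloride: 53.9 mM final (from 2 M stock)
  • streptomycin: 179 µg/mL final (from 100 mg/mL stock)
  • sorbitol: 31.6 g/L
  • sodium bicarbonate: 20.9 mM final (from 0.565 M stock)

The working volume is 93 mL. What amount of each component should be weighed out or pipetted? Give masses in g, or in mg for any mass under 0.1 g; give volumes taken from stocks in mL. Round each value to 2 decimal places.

Scale factor relative to 1 L: 0.093.
sodium pyruvate: V = C2·V2/C1 = 19.6 mM × 93 mL ÷ 500 mM = 3.65 mL
ammonium chloride: C1V1 = C2V2 → 53.9 mM × 93 mL ÷ 2000 mM = 2.51 mL
streptomycin: V = C2·V2/C1 = 179 µg/mL × 93 mL ÷ 100000 µg/mL = 0.17 mL
sorbitol: 31.6 g/L × 0.093 L = 2.94 g
sodium bicarbonate: C1V1 = C2V2 → 20.9 mM × 93 mL ÷ 565 mM = 3.44 mL

sodium pyruvate 3.65 mL; ammonium chloride 2.51 mL; streptomycin 0.17 mL; sorbitol 2.94 g; sodium bicarbonate 3.44 mL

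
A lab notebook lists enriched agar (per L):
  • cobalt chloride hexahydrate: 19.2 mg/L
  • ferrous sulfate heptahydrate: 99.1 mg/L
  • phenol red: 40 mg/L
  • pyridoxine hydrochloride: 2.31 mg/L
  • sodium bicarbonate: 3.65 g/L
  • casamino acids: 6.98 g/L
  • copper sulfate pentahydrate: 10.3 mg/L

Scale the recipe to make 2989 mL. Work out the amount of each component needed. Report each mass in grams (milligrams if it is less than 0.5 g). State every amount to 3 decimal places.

cobalt chloride hexahydrate 57.389 mg; ferrous sulfate heptahydrate 296.210 mg; phenol red 119.560 mg; pyridoxine hydrochloride 6.905 mg; sodium bicarbonate 10.910 g; casamino acids 20.863 g; copper sulfate pentahydrate 30.787 mg

Scale factor relative to 1 L: 2.989.
cobalt chloride hexahydrate: 19.2 mg/L × 2.989 L = 57.389 mg
ferrous sulfate heptahydrate: 99.1 mg/L × 2.989 L = 296.210 mg
phenol red: 40 mg/L × 2.989 L = 119.560 mg
pyridoxine hydrochloride: 2.31 mg/L × 2.989 L = 6.905 mg
sodium bicarbonate: 3.65 g/L × 2.989 L = 10.910 g
casamino acids: 6.98 g/L × 2.989 L = 20.863 g
copper sulfate pentahydrate: 10.3 mg/L × 2.989 L = 30.787 mg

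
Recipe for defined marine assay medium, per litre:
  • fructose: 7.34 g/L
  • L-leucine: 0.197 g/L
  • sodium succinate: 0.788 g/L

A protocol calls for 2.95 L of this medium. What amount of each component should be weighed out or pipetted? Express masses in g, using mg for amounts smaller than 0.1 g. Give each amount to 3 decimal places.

Scale factor relative to 1 L: 2.95.
fructose: 7.34 g/L × 2.95 L = 21.653 g
L-leucine: 0.197 g/L × 2.95 L = 0.581 g
sodium succinate: 0.788 g/L × 2.95 L = 2.325 g

fructose 21.653 g; L-leucine 0.581 g; sodium succinate 2.325 g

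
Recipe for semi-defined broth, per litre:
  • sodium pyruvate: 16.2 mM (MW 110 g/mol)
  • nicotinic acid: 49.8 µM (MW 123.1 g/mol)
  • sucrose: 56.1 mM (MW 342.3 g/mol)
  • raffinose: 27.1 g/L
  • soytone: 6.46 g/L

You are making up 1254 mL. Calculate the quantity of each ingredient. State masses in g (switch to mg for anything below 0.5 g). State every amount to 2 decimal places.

Target volume = 1254 mL = 1.254 L.
sodium pyruvate: 16.2 mmol/L × 110 g/mol × 1.254 L ÷ 1000 = 2.23 g
nicotinic acid: 49.8 µmol/L × 123.1 g/mol × 1.254 L ÷ 1000 = 7.69 mg
sucrose: 56.1 mmol/L × 342.3 g/mol × 1.254 L ÷ 1000 = 24.08 g
raffinose: 27.1 g/L × 1.254 L = 33.98 g
soytone: 6.46 g/L × 1.254 L = 8.10 g

sodium pyruvate 2.23 g; nicotinic acid 7.69 mg; sucrose 24.08 g; raffinose 33.98 g; soytone 8.10 g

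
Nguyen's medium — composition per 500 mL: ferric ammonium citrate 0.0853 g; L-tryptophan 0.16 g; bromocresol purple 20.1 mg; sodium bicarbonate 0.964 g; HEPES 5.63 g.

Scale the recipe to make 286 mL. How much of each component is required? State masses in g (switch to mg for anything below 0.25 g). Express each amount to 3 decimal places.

ferric ammonium citrate 48.792 mg; L-tryptophan 91.520 mg; bromocresol purple 11.497 mg; sodium bicarbonate 0.551 g; HEPES 3.220 g

Ratio of target to recipe volume: 286 / 500 = 0.572.
ferric ammonium citrate: 0.0853 g × (286 mL / 500 mL) = 0.0487916 g = 48.792 mg
L-tryptophan: 0.16 g × (286 mL / 500 mL) = 0.09152 g = 91.520 mg
bromocresol purple: 20.1 mg × (286 mL / 500 mL) = 11.497 mg
sodium bicarbonate: 0.964 g × (286 mL / 500 mL) = 0.551 g
HEPES: 5.63 g × (286 mL / 500 mL) = 3.220 g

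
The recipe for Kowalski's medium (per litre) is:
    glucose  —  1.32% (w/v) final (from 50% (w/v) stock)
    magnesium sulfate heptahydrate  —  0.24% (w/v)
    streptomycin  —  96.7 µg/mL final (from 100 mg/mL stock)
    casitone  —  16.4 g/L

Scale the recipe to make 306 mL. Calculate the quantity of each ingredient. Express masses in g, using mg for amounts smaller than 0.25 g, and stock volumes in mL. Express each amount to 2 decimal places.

glucose 8.08 mL; magnesium sulfate heptahydrate 0.73 g; streptomycin 0.30 mL; casitone 5.02 g

Target volume = 306 mL = 0.306 L.
glucose: V = C2·V2/C1 = 1.32% ÷ 50% × 306 mL = 8.08 mL
magnesium sulfate heptahydrate: 0.24% w/v = 2.4 g/L → 2.4 × 0.306 L = 0.73 g
streptomycin: V = C2·V2/C1 = 96.7 µg/mL × 306 mL ÷ 100000 µg/mL = 0.30 mL
casitone: 16.4 g/L × 0.306 L = 5.02 g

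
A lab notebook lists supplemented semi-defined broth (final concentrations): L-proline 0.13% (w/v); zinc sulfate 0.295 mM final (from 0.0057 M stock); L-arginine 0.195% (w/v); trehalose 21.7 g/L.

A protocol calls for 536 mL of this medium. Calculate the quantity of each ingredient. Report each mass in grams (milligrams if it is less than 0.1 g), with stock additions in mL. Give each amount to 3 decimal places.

L-proline 0.697 g; zinc sulfate 27.740 mL; L-arginine 1.045 g; trehalose 11.631 g

Working volume: 536 mL = 0.536 L.
L-proline: 0.13% w/v = 1.3 g/L → 1.3 × 0.536 L = 0.697 g
zinc sulfate: V = C2·V2/C1 = 0.295 mM × 536 mL ÷ 5.7 mM = 27.740 mL
L-arginine: 0.195 g per 100 mL × 536 mL ÷ 100 = 1.045 g
trehalose: 21.7 g/L × 0.536 L = 11.631 g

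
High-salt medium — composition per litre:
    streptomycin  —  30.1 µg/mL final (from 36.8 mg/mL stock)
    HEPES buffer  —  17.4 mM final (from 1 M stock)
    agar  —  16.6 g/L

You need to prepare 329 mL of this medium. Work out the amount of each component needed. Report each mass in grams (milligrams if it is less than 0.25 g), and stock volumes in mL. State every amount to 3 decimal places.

streptomycin 0.269 mL; HEPES buffer 5.725 mL; agar 5.461 g

Target volume = 329 mL = 0.329 L.
streptomycin: V = C2·V2/C1 = 30.1 µg/mL × 329 mL ÷ 36800 µg/mL = 0.269 mL
HEPES buffer: V = C2·V2/C1 = 17.4 mM × 329 mL ÷ 1000 mM = 5.725 mL
agar: 16.6 g/L × 0.329 L = 5.461 g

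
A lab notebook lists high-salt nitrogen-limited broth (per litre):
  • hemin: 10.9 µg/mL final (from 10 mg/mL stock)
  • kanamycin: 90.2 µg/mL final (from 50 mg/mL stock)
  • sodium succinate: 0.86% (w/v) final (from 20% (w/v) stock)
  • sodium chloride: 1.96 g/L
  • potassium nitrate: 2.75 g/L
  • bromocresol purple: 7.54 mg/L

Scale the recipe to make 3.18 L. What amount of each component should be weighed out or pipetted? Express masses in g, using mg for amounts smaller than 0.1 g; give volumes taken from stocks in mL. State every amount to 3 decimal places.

Scale factor relative to 1 L: 3.18.
hemin: C1V1 = C2V2 → 10.9 µg/mL × 3180 mL ÷ 10000 µg/mL = 3.466 mL
kanamycin: dilute stock: 90.2 µg/mL × 3180 mL ÷ 50000 µg/mL = 5.737 mL
sodium succinate: V = C2·V2/C1 = 0.86% ÷ 20% × 3180 mL = 136.740 mL
sodium chloride: 1.96 g/L × 3.18 L = 6.233 g
potassium nitrate: 2.75 g/L × 3.18 L = 8.745 g
bromocresol purple: 7.54 mg/L × 3.18 L = 23.977 mg

hemin 3.466 mL; kanamycin 5.737 mL; sodium succinate 136.740 mL; sodium chloride 6.233 g; potassium nitrate 8.745 g; bromocresol purple 23.977 mg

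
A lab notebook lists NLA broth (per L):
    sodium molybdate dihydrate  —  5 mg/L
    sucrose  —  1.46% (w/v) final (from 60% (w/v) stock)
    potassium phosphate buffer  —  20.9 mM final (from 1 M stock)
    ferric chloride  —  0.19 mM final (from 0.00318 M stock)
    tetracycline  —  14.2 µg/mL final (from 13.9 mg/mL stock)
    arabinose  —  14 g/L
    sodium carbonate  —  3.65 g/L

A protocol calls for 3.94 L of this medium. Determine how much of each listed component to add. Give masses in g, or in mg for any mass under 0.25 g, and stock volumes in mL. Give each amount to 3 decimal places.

sodium molybdate dihydrate 19.700 mg; sucrose 95.873 mL; potassium phosphate buffer 82.346 mL; ferric chloride 235.409 mL; tetracycline 4.025 mL; arabinose 55.160 g; sodium carbonate 14.381 g

Working volume: 3.94 L.
sodium molybdate dihydrate: 5 mg/L × 3.94 L = 19.700 mg
sucrose: C1V1 = C2V2 → 1.46% ÷ 60% × 3940 mL = 95.873 mL
potassium phosphate buffer: C1V1 = C2V2 → 20.9 mM × 3940 mL ÷ 1000 mM = 82.346 mL
ferric chloride: C1V1 = C2V2 → 0.19 mM × 3940 mL ÷ 3.18 mM = 235.409 mL
tetracycline: V = C2·V2/C1 = 14.2 µg/mL × 3940 mL ÷ 13900 µg/mL = 4.025 mL
arabinose: 14 g/L × 3.94 L = 55.160 g
sodium carbonate: 3.65 g/L × 3.94 L = 14.381 g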